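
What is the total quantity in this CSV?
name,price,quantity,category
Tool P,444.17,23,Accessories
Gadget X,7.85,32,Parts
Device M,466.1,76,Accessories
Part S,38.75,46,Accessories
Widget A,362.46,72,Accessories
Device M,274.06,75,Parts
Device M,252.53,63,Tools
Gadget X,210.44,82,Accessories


Computing total quantity:
Values: [23, 32, 76, 46, 72, 75, 63, 82]
Sum = 469

469


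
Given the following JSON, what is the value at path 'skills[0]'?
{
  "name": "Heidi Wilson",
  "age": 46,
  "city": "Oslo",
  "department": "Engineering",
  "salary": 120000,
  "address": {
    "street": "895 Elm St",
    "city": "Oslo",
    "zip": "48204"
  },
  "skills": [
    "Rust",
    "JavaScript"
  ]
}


Query: skills[0]
Path: skills -> first element
Value: Rust

Rust


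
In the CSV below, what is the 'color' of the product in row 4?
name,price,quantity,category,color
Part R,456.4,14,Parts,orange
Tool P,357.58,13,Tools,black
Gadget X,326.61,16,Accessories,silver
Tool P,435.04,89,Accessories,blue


Query: Row 4 ('Tool P'), column 'color'
Value: blue

blue


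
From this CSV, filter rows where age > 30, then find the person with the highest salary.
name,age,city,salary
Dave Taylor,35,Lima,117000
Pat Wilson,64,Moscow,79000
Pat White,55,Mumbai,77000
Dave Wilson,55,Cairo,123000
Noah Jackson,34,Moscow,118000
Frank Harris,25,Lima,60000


Filter: age > 30
Sort by: salary (descending)

Filtered records (5):
  Dave Wilson, age 55, salary $123000
  Noah Jackson, age 34, salary $118000
  Dave Taylor, age 35, salary $117000
  Pat Wilson, age 64, salary $79000
  Pat White, age 55, salary $77000

Highest salary: Dave Wilson ($123000)

Dave Wilson


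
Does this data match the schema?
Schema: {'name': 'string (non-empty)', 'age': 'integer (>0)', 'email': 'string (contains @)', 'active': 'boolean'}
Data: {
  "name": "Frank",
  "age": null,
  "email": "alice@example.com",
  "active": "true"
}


Validating each field against schema:
  name: OK (non-empty string)
  age: FAIL (null is not an integer)
  email: OK (string with @)
  active: FAIL ("true" is not a boolean)

Result: INVALID (2 errors: age, active)

INVALID (2 errors: age, active)


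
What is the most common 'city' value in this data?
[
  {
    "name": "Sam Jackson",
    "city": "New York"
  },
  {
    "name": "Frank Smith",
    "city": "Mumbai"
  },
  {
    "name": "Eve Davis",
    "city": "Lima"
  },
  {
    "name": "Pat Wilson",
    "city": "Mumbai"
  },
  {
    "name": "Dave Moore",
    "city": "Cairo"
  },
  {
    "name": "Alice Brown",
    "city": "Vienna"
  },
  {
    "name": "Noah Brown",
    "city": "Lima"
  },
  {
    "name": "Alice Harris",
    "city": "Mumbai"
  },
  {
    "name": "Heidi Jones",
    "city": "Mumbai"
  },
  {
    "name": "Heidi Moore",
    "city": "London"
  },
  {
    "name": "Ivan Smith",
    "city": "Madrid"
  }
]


Counting 'city' values across 11 records:

  Mumbai: 4 ####
  Lima: 2 ##
  New York: 1 #
  Cairo: 1 #
  Vienna: 1 #
  London: 1 #
  Madrid: 1 #

Most common: Mumbai (4 times)

Mumbai (4 times)


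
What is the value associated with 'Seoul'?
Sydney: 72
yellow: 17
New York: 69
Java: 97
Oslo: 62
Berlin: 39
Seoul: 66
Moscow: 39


Looking up key 'Seoul'
Value: 66

66


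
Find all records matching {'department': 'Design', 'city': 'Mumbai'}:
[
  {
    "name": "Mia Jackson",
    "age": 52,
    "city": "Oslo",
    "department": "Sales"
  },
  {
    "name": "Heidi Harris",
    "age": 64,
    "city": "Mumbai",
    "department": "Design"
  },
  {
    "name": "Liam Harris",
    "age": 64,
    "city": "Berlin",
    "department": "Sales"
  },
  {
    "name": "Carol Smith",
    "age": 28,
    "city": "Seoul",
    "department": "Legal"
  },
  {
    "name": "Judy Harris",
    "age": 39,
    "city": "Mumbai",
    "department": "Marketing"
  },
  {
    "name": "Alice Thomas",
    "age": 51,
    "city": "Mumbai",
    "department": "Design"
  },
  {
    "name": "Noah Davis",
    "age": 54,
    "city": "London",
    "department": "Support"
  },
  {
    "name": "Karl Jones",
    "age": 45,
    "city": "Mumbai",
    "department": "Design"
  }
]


Search criteria: {'department': 'Design', 'city': 'Mumbai'}

Checking 8 records:
  Mia Jackson: {department: Sales, city: Oslo}
  Heidi Harris: {department: Design, city: Mumbai} <-- MATCH
  Liam Harris: {department: Sales, city: Berlin}
  Carol Smith: {department: Legal, city: Seoul}
  Judy Harris: {department: Marketing, city: Mumbai}
  Alice Thomas: {department: Design, city: Mumbai} <-- MATCH
  Noah Davis: {department: Support, city: London}
  Karl Jones: {department: Design, city: Mumbai} <-- MATCH

Matches: ["Heidi Harris", "Alice Thomas", "Karl Jones"]

["Heidi Harris", "Alice Thomas", "Karl Jones"]


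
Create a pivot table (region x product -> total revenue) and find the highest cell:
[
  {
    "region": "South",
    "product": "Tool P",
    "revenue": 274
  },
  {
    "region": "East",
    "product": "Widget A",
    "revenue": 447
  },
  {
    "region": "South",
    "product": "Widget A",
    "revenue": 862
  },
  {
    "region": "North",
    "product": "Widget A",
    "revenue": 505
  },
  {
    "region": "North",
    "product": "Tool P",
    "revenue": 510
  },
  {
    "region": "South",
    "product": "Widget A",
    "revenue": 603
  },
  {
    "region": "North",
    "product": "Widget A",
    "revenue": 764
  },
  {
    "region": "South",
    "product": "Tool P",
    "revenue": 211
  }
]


Pivot: region (rows) x product (columns) -> total revenue

     Tool P        Widget A    
East             0           447  
North          510          1269  
South          485          1465  

Highest: South / Widget A = $1465

South / Widget A = $1465


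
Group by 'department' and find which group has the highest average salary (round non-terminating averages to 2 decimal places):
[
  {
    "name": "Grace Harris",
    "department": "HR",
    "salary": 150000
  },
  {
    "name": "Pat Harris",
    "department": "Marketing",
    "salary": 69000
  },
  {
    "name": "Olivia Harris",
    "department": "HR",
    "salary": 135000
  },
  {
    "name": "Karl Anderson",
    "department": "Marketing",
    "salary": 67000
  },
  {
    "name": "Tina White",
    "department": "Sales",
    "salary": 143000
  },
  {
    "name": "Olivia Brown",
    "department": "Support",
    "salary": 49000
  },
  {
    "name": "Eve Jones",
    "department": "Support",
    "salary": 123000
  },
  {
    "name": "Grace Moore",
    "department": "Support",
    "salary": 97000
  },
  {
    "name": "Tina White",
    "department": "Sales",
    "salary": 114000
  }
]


Group by: department

Groups:
  HR: 2 people, avg salary = 285000/2 = $142500
  Marketing: 2 people, avg salary = 136000/2 = $68000
  Sales: 2 people, avg salary = 257000/2 = $128500
  Support: 3 people, avg salary = 269000/3 ≈ $89666.67

Highest average salary: HR ($142500)

HR ($142500)


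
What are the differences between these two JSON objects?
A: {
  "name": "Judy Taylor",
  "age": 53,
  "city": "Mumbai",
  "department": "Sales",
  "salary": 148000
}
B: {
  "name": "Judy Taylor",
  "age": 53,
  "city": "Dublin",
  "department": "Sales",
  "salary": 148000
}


Comparing each field (in key order):
  name: same
  age: same
  city: DIFFERENT
  department: same
  salary: same
Differences:
  city: Mumbai -> Dublin

1 field(s) changed

1 change: city


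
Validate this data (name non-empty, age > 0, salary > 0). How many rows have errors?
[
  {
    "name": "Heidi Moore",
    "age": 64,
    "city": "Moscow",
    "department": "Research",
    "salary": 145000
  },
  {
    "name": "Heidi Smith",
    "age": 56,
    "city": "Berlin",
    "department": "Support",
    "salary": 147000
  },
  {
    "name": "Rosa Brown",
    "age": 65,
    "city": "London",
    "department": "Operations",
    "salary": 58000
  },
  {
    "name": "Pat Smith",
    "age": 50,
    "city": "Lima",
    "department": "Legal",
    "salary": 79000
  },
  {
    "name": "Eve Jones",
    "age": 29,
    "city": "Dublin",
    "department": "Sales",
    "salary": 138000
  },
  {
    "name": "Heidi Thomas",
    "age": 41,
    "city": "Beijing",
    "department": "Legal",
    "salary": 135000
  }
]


Validating 6 records:
Rules: name non-empty, age > 0, salary > 0

  Row 1 (Heidi Moore): OK
  Row 2 (Heidi Smith): OK
  Row 3 (Rosa Brown): OK
  Row 4 (Pat Smith): OK
  Row 5 (Eve Jones): OK
  Row 6 (Heidi Thomas): OK

Total errors: 0

0 errors


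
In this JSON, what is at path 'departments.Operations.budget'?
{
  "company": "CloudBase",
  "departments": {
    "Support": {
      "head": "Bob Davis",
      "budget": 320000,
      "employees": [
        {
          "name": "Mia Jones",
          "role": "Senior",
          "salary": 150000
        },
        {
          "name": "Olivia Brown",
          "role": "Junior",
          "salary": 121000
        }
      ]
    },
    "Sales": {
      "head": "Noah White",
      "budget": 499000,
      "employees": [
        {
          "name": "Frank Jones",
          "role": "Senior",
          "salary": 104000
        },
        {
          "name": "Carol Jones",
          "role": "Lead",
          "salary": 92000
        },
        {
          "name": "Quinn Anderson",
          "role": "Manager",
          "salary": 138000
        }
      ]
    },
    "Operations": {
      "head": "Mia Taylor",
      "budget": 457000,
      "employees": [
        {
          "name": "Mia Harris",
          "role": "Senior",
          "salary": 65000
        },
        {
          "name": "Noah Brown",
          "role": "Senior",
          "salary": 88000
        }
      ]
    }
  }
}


Path: departments.Operations.budget

Navigate:
  -> departments
  -> Operations
  -> budget = 457000

457000


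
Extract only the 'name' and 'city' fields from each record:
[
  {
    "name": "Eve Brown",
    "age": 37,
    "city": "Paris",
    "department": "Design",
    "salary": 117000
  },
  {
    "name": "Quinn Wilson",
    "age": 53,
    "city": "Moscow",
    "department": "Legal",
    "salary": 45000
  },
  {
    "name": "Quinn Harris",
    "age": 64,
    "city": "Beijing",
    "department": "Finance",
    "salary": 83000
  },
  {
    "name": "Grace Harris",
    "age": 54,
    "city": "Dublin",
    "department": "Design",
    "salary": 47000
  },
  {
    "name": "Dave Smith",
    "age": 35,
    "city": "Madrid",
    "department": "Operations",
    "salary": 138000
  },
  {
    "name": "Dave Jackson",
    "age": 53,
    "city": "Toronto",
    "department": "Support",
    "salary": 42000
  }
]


Original: 6 records with fields: name, age, city, department, salary
Keep: ['name', 'city']
Drop: ['age', 'department', 'salary']
Result: 6 records, 2 fields each

[
  {
    "name": "Eve Brown",
    "city": "Paris"
  },
  {
    "name": "Quinn Wilson",
    "city": "Moscow"
  },
  {
    "name": "Quinn Harris",
    "city": "Beijing"
  },
  {
    "name": "Grace Harris",
    "city": "Dublin"
  },
  {
    "name": "Dave Smith",
    "city": "Madrid"
  },
  {
    "name": "Dave Jackson",
    "city": "Toronto"
  }
]


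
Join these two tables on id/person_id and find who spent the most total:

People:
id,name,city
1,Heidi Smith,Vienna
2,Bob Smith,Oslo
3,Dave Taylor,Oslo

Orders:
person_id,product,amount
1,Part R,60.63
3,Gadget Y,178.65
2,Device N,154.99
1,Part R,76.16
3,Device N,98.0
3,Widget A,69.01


Join on: people.id = orders.person_id

Joined rows:
  Heidi Smith (Vienna) bought Part R for $60.63
  Dave Taylor (Oslo) bought Gadget Y for $178.65
  Bob Smith (Oslo) bought Device N for $154.99
  Heidi Smith (Vienna) bought Part R for $76.16
  Dave Taylor (Oslo) bought Device N for $98.0
  Dave Taylor (Oslo) bought Widget A for $69.01

Total per person:
  Dave Taylor: $345.66
  Bob Smith: $154.99
  Heidi Smith: $136.79

Top spender: Dave Taylor ($345.66)

Dave Taylor ($345.66)


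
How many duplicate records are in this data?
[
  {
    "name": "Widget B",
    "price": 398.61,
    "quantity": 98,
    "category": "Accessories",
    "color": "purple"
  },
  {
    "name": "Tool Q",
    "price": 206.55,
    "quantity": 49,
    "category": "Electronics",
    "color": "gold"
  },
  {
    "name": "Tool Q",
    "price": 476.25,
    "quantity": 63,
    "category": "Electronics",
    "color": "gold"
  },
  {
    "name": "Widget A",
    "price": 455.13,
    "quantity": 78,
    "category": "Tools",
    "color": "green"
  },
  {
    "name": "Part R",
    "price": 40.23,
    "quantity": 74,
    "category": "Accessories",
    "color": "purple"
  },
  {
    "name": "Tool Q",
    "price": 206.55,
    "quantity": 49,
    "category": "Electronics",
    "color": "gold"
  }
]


Checking 6 records for duplicates:

  Row 1: Widget B ($398.61, qty 98)
  Row 2: Tool Q ($206.55, qty 49)
  Row 3: Tool Q ($476.25, qty 63)
  Row 4: Widget A ($455.13, qty 78)
  Row 5: Part R ($40.23, qty 74)
  Row 6: Tool Q ($206.55, qty 49) <-- DUPLICATE

Duplicates found: 1
Unique records: 5

1 duplicates, 5 unique


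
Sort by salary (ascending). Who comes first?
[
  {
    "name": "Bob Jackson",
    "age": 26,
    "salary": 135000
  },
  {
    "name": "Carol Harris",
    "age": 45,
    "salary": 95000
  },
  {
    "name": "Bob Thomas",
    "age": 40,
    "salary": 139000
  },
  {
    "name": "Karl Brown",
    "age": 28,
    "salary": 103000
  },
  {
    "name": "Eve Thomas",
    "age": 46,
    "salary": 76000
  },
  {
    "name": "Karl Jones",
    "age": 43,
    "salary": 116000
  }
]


Sort by: salary (ascending)

Sorted order:
  1. Eve Thomas (salary = 76000)
  2. Carol Harris (salary = 95000)
  3. Karl Brown (salary = 103000)
  4. Karl Jones (salary = 116000)
  5. Bob Jackson (salary = 135000)
  6. Bob Thomas (salary = 139000)

First: Eve Thomas

Eve Thomas


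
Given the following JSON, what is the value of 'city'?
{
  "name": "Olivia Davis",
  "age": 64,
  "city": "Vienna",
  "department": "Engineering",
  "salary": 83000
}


Looking up field 'city'
Value: Vienna

Vienna


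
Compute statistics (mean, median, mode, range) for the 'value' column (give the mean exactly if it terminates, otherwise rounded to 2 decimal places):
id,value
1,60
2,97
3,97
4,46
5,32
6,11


Data: [60, 97, 97, 46, 32, 11]
Count: 6
Sum: 343
Mean: 343/6 ≈ 57.17 (rounded to 2 decimal places)
Sorted: [11, 32, 46, 60, 97, 97]
Median: 53.0
Mode: 97 (2 times)
Range: 97 - 11 = 86
Min: 11, Max: 97

mean≈57.17, median=53.0, mode=97, range=86


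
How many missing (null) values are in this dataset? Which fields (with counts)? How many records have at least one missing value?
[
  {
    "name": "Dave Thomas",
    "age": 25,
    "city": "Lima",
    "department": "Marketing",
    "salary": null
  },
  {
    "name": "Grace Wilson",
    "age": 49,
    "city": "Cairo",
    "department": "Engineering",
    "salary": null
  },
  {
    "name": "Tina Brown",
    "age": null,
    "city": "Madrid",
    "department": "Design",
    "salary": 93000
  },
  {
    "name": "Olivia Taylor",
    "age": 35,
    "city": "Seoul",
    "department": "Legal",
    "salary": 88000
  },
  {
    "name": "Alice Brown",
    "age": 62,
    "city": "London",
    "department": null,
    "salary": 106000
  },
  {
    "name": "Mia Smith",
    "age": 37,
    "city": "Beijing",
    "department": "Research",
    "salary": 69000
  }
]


Checking for missing (null) values in 6 records:

  Dave Thomas: salary
  Grace Wilson: salary
  Tina Brown: age
  Olivia Taylor: complete
  Alice Brown: department
  Mia Smith: complete

Per field:
  name: 0 missing
  age: 1 missing
  city: 0 missing
  department: 1 missing
  salary: 2 missing

Total missing values: 4
Records with any missing: 4

4 missing values (age: 1, department: 1, salary: 2); 4 incomplete records


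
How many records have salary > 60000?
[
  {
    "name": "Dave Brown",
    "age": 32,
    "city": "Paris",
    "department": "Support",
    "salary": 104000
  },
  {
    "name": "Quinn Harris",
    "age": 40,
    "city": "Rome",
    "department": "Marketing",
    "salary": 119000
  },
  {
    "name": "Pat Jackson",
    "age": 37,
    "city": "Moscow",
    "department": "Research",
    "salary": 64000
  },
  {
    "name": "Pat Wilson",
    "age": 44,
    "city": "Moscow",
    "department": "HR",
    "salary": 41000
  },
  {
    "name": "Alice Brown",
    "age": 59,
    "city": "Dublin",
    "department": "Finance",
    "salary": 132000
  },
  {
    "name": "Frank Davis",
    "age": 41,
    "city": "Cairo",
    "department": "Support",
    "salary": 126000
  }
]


Data: 6 records
Condition: salary > 60000

Checking each record:
  Dave Brown: 104000 MATCH
  Quinn Harris: 119000 MATCH
  Pat Jackson: 64000 MATCH
  Pat Wilson: 41000
  Alice Brown: 132000 MATCH
  Frank Davis: 126000 MATCH

Count: 5

5


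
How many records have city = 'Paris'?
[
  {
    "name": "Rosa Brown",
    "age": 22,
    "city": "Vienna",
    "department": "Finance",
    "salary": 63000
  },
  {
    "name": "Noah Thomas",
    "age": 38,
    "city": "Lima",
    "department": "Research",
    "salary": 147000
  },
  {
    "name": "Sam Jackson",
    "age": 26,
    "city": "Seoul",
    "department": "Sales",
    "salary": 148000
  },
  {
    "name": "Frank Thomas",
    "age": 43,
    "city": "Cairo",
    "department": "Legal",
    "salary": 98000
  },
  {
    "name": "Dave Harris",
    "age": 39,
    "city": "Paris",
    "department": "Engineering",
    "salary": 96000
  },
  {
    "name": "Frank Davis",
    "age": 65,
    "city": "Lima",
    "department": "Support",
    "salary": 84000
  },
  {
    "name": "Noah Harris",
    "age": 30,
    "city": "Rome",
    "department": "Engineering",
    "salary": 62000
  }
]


Data: 7 records
Condition: city = 'Paris'

Checking each record:
  Rosa Brown: Vienna
  Noah Thomas: Lima
  Sam Jackson: Seoul
  Frank Thomas: Cairo
  Dave Harris: Paris MATCH
  Frank Davis: Lima
  Noah Harris: Rome

Count: 1

1


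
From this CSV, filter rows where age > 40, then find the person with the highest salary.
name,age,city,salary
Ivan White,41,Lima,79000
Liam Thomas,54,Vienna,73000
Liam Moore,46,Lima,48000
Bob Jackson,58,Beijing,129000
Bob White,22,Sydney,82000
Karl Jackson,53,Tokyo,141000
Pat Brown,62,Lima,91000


Filter: age > 40
Sort by: salary (descending)

Filtered records (6):
  Karl Jackson, age 53, salary $141000
  Bob Jackson, age 58, salary $129000
  Pat Brown, age 62, salary $91000
  Ivan White, age 41, salary $79000
  Liam Thomas, age 54, salary $73000
  Liam Moore, age 46, salary $48000

Highest salary: Karl Jackson ($141000)

Karl Jackson


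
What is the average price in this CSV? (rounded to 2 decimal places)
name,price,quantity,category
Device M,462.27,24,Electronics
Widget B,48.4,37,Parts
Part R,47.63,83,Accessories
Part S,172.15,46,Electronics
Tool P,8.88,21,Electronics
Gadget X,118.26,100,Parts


Computing average price:
Values: [462.27, 48.4, 47.63, 172.15, 8.88, 118.26]
Sum = 857.59
Count = 6
Average = 857.59/6 ≈ 142.93 (rounded to 2 decimal places)

142.93


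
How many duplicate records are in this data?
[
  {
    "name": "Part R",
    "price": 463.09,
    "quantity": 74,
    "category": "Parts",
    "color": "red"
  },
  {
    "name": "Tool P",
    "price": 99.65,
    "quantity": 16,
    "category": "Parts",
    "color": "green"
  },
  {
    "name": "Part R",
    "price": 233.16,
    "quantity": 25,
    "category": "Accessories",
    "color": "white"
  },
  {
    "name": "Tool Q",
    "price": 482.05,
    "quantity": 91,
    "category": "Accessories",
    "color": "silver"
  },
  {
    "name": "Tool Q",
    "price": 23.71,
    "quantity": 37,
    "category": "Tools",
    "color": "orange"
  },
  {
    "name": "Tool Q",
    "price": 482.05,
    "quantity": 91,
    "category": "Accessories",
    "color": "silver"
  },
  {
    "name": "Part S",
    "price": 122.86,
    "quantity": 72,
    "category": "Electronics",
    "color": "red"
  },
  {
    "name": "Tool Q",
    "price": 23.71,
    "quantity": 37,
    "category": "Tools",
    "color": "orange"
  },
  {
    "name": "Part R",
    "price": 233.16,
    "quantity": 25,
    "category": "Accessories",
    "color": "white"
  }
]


Checking 9 records for duplicates:

  Row 1: Part R ($463.09, qty 74)
  Row 2: Tool P ($99.65, qty 16)
  Row 3: Part R ($233.16, qty 25)
  Row 4: Tool Q ($482.05, qty 91)
  Row 5: Tool Q ($23.71, qty 37)
  Row 6: Tool Q ($482.05, qty 91) <-- DUPLICATE
  Row 7: Part S ($122.86, qty 72)
  Row 8: Tool Q ($23.71, qty 37) <-- DUPLICATE
  Row 9: Part R ($233.16, qty 25) <-- DUPLICATE

Duplicates found: 3
Unique records: 6

3 duplicates, 6 unique


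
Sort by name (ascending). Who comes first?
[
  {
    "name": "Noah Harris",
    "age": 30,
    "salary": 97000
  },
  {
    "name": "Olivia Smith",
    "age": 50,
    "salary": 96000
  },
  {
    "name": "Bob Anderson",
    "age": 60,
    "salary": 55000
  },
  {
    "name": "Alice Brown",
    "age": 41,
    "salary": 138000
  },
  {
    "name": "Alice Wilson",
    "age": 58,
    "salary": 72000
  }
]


Sort by: name (ascending)

Sorted order:
  1. Alice Brown (name = Alice Brown)
  2. Alice Wilson (name = Alice Wilson)
  3. Bob Anderson (name = Bob Anderson)
  4. Noah Harris (name = Noah Harris)
  5. Olivia Smith (name = Olivia Smith)

First: Alice Brown

Alice Brown


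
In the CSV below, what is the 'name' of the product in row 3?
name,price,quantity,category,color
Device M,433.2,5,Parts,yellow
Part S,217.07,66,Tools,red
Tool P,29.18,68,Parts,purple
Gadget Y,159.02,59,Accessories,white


Query: Row 3 ('Tool P'), column 'name'
Value: Tool P

Tool P


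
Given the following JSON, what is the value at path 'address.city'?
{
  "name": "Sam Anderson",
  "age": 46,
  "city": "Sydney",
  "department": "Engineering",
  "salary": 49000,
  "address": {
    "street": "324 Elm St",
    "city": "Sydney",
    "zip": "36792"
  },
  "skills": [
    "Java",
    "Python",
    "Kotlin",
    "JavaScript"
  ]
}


Query: address.city
Path: address -> city
Value: Sydney

Sydney


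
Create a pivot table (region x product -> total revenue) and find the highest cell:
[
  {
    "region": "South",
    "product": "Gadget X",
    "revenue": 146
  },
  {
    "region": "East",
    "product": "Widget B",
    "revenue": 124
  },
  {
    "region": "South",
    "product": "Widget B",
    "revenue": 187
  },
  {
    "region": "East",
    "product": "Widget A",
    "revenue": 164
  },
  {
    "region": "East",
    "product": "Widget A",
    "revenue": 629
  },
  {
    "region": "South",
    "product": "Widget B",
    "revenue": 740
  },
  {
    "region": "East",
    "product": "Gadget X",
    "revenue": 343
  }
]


Pivot: region (rows) x product (columns) -> total revenue

     Gadget X      Widget A      Widget B    
East           343           793           124  
South          146             0           927  

Highest: South / Widget B = $927

South / Widget B = $927


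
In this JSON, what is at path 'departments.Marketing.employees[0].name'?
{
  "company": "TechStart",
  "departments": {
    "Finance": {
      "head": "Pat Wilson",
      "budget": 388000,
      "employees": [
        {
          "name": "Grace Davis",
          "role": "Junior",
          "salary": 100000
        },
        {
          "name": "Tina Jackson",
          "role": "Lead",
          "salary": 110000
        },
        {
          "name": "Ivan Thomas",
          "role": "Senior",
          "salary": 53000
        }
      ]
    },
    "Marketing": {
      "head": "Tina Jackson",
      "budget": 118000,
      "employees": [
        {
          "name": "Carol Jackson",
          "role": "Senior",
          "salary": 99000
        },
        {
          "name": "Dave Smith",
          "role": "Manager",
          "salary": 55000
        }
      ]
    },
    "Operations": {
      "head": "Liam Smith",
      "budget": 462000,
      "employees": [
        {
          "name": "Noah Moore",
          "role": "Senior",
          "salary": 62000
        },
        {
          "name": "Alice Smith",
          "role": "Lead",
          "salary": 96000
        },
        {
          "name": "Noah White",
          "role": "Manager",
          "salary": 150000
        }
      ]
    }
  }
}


Path: departments.Marketing.employees[0].name

Navigate:
  -> departments
  -> Marketing
  -> employees[0].name = 'Carol Jackson'

Carol Jackson


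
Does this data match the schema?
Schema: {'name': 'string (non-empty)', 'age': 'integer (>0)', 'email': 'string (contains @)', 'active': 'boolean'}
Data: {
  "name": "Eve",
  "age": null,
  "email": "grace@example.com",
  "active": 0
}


Validating each field against schema:
  name: OK (non-empty string)
  age: FAIL (null is not an integer)
  email: OK (string with @)
  active: FAIL (0 is not a boolean)

Result: INVALID (2 errors: age, active)

INVALID (2 errors: age, active)


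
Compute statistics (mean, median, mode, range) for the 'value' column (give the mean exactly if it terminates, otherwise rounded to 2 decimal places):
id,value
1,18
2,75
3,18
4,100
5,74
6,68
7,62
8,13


Data: [18, 75, 18, 100, 74, 68, 62, 13]
Count: 8
Sum: 428
Mean: 428/8 = 53.5
Sorted: [13, 18, 18, 62, 68, 74, 75, 100]
Median: 65.0
Mode: 18 (2 times)
Range: 100 - 13 = 87
Min: 13, Max: 100

mean=53.5, median=65.0, mode=18, range=87


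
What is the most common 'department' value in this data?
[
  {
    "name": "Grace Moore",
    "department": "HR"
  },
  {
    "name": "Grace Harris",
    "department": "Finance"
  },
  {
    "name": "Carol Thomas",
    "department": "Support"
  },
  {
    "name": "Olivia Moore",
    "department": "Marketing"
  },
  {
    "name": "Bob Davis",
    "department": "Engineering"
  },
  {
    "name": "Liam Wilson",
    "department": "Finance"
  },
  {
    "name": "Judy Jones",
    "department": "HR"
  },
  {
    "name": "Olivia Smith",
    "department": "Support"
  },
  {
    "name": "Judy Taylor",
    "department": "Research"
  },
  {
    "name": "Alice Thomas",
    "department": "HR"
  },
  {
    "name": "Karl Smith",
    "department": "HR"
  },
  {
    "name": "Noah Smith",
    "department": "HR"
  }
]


Counting 'department' values across 12 records:

  HR: 5 #####
  Finance: 2 ##
  Support: 2 ##
  Marketing: 1 #
  Engineering: 1 #
  Research: 1 #

Most common: HR (5 times)

HR (5 times)


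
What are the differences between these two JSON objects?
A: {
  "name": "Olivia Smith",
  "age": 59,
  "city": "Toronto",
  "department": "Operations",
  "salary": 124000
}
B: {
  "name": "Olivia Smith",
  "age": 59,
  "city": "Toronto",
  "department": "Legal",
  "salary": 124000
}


Comparing each field (in key order):
  name: same
  age: same
  city: same
  department: DIFFERENT
  salary: same
Differences:
  department: Operations -> Legal

1 field(s) changed

1 change: department


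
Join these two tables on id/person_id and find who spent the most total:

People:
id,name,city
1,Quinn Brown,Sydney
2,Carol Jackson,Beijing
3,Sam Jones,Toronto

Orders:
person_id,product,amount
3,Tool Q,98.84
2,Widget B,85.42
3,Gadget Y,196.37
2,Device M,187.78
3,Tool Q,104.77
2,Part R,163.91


Join on: people.id = orders.person_id

Joined rows:
  Sam Jones (Toronto) bought Tool Q for $98.84
  Carol Jackson (Beijing) bought Widget B for $85.42
  Sam Jones (Toronto) bought Gadget Y for $196.37
  Carol Jackson (Beijing) bought Device M for $187.78
  Sam Jones (Toronto) bought Tool Q for $104.77
  Carol Jackson (Beijing) bought Part R for $163.91

Total per person:
  Carol Jackson: $437.11
  Sam Jones: $399.98

Top spender: Carol Jackson ($437.11)

Carol Jackson ($437.11)


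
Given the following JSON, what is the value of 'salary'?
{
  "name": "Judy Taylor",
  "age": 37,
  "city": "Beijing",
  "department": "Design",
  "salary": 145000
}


Looking up field 'salary'
Value: 145000

145000


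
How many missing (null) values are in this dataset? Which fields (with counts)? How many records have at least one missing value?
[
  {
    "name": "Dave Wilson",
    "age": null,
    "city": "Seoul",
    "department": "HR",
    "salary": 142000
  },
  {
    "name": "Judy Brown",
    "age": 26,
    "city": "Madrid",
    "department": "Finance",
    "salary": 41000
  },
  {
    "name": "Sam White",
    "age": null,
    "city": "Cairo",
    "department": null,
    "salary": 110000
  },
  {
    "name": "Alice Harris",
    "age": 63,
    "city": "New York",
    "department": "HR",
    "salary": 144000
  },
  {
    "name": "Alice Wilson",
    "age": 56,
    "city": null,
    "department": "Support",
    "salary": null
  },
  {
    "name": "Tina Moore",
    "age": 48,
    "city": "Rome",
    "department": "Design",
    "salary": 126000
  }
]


Checking for missing (null) values in 6 records:

  Dave Wilson: age
  Judy Brown: complete
  Sam White: age, department
  Alice Harris: complete
  Alice Wilson: city, salary
  Tina Moore: complete

Per field:
  name: 0 missing
  age: 2 missing
  city: 1 missing
  department: 1 missing
  salary: 1 missing

Total missing values: 5
Records with any missing: 3

5 missing values (age: 2, city: 1, department: 1, salary: 1); 3 incomplete records


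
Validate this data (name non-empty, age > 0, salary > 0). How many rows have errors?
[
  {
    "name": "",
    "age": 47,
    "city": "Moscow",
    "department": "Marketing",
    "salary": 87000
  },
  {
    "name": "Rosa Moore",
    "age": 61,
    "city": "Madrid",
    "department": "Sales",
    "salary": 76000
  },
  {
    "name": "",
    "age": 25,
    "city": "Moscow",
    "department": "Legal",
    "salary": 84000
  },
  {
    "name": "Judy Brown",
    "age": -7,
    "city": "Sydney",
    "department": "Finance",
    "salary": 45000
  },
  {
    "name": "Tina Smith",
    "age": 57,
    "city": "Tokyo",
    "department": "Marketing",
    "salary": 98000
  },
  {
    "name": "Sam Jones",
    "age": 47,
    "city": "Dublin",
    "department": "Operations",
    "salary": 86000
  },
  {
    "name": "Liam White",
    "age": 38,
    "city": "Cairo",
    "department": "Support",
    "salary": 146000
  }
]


Validating 7 records:
Rules: name non-empty, age > 0, salary > 0

  Row 1 (???): empty name
  Row 2 (Rosa Moore): OK
  Row 3 (???): empty name
  Row 4 (Judy Brown): negative age: -7
  Row 5 (Tina Smith): OK
  Row 6 (Sam Jones): OK
  Row 7 (Liam White): OK

Total errors: 3

3 errors


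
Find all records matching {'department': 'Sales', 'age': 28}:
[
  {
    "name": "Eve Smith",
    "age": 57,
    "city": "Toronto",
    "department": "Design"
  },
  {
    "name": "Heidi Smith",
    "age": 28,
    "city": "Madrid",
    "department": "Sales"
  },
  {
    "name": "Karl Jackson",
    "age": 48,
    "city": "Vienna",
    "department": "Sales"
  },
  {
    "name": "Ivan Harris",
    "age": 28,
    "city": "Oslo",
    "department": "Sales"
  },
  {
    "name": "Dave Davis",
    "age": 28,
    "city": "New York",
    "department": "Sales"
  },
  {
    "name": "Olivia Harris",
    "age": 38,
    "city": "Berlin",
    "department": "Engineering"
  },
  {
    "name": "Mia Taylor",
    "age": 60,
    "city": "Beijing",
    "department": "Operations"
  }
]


Search criteria: {'department': 'Sales', 'age': 28}

Checking 7 records:
  Eve Smith: {department: Design, age: 57}
  Heidi Smith: {department: Sales, age: 28} <-- MATCH
  Karl Jackson: {department: Sales, age: 48}
  Ivan Harris: {department: Sales, age: 28} <-- MATCH
  Dave Davis: {department: Sales, age: 28} <-- MATCH
  Olivia Harris: {department: Engineering, age: 38}
  Mia Taylor: {department: Operations, age: 60}

Matches: ["Heidi Smith", "Ivan Harris", "Dave Davis"]

["Heidi Smith", "Ivan Harris", "Dave Davis"]


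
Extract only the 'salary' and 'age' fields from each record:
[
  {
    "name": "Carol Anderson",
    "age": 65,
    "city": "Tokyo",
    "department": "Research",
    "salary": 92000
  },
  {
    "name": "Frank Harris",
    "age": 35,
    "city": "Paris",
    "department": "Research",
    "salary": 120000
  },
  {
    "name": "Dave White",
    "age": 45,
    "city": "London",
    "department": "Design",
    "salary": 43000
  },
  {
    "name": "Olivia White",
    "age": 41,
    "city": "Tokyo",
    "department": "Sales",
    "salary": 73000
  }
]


Original: 4 records with fields: name, age, city, department, salary
Keep: ['salary', 'age']
Drop: ['name', 'city', 'department']
Result: 4 records, 2 fields each

[
  {
    "salary": 92000,
    "age": 65
  },
  {
    "salary": 120000,
    "age": 35
  },
  {
    "salary": 43000,
    "age": 45
  },
  {
    "salary": 73000,
    "age": 41
  }
]


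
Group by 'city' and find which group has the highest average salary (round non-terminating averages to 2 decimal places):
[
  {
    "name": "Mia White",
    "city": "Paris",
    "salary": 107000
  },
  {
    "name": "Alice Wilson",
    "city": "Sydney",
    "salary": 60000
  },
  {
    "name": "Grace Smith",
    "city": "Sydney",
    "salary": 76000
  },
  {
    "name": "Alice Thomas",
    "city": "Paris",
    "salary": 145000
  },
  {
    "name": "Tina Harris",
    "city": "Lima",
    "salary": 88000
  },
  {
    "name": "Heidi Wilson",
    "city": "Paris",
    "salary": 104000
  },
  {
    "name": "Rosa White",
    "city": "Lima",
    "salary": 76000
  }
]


Group by: city

Groups:
  Lima: 2 people, avg salary = 164000/2 = $82000
  Paris: 3 people, avg salary = 356000/3 ≈ $118666.67
  Sydney: 2 people, avg salary = 136000/2 = $68000

Highest average salary: Paris (≈$118666.67)

Paris (≈$118666.67)


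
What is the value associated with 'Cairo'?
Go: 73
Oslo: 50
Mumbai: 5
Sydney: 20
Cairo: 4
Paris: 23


Looking up key 'Cairo'
Value: 4

4


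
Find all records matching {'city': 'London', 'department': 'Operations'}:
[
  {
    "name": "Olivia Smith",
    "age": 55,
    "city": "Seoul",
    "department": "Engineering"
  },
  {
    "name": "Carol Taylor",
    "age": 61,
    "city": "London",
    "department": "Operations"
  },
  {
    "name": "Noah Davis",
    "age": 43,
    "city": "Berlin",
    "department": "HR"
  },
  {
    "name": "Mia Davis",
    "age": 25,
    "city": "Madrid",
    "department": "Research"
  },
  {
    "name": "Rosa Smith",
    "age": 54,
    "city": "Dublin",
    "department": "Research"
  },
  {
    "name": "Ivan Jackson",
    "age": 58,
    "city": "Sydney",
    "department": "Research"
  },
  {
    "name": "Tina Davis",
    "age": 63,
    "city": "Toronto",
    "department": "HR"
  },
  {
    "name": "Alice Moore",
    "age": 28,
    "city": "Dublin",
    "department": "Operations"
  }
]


Search criteria: {'city': 'London', 'department': 'Operations'}

Checking 8 records:
  Olivia Smith: {city: Seoul, department: Engineering}
  Carol Taylor: {city: London, department: Operations} <-- MATCH
  Noah Davis: {city: Berlin, department: HR}
  Mia Davis: {city: Madrid, department: Research}
  Rosa Smith: {city: Dublin, department: Research}
  Ivan Jackson: {city: Sydney, department: Research}
  Tina Davis: {city: Toronto, department: HR}
  Alice Moore: {city: Dublin, department: Operations}

Matches: ["Carol Taylor"]

["Carol Taylor"]


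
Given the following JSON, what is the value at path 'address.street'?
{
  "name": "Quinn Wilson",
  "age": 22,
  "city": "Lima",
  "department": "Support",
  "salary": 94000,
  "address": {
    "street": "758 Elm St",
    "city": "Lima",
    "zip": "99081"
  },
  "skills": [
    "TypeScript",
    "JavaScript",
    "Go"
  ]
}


Query: address.street
Path: address -> street
Value: 758 Elm St

758 Elm St


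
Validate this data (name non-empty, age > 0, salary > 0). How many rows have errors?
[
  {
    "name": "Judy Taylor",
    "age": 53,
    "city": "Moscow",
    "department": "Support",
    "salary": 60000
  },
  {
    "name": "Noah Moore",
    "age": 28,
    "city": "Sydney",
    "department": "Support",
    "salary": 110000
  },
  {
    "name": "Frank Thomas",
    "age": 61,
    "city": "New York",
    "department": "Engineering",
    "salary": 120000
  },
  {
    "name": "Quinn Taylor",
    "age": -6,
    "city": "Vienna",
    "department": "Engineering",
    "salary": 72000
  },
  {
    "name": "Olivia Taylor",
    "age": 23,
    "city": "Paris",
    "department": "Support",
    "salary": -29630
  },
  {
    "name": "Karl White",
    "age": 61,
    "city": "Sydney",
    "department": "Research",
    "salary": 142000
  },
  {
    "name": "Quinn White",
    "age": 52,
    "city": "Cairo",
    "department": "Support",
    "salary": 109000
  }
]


Validating 7 records:
Rules: name non-empty, age > 0, salary > 0

  Row 1 (Judy Taylor): OK
  Row 2 (Noah Moore): OK
  Row 3 (Frank Thomas): OK
  Row 4 (Quinn Taylor): negative age: -6
  Row 5 (Olivia Taylor): negative salary: -29630
  Row 6 (Karl White): OK
  Row 7 (Quinn White): OK

Total errors: 2

2 errors


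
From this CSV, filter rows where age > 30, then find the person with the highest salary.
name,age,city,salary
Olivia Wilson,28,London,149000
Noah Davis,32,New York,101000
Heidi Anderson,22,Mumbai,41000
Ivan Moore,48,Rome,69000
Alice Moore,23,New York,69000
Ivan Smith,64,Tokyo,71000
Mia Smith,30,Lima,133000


Filter: age > 30
Sort by: salary (descending)

Filtered records (3):
  Noah Davis, age 32, salary $101000
  Ivan Smith, age 64, salary $71000
  Ivan Moore, age 48, salary $69000

Highest salary: Noah Davis ($101000)

Noah Davis


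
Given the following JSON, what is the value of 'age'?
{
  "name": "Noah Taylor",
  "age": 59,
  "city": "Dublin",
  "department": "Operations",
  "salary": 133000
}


Looking up field 'age'
Value: 59

59


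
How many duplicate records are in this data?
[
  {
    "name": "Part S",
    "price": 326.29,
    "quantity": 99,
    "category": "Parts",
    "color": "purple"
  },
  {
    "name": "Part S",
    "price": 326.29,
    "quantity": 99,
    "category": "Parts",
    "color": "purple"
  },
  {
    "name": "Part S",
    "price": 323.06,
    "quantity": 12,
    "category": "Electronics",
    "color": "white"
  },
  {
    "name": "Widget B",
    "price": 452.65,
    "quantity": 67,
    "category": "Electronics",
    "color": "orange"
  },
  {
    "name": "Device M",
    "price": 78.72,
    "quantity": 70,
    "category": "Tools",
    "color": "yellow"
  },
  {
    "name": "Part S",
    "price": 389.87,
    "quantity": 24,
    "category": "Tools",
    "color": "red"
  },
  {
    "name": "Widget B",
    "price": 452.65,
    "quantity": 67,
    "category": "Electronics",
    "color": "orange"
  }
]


Checking 7 records for duplicates:

  Row 1: Part S ($326.29, qty 99)
  Row 2: Part S ($326.29, qty 99) <-- DUPLICATE
  Row 3: Part S ($323.06, qty 12)
  Row 4: Widget B ($452.65, qty 67)
  Row 5: Device M ($78.72, qty 70)
  Row 6: Part S ($389.87, qty 24)
  Row 7: Widget B ($452.65, qty 67) <-- DUPLICATE

Duplicates found: 2
Unique records: 5

2 duplicates, 5 unique


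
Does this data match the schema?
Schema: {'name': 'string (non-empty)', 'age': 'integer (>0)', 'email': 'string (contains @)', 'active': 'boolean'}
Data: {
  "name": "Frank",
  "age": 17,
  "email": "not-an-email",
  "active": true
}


Validating each field against schema:
  name: OK (non-empty string)
  age: OK (positive integer)
  email: FAIL ("not-an-email" does not contain @)
  active: OK (boolean)

Result: INVALID (1 error: email)

INVALID (1 error: email)


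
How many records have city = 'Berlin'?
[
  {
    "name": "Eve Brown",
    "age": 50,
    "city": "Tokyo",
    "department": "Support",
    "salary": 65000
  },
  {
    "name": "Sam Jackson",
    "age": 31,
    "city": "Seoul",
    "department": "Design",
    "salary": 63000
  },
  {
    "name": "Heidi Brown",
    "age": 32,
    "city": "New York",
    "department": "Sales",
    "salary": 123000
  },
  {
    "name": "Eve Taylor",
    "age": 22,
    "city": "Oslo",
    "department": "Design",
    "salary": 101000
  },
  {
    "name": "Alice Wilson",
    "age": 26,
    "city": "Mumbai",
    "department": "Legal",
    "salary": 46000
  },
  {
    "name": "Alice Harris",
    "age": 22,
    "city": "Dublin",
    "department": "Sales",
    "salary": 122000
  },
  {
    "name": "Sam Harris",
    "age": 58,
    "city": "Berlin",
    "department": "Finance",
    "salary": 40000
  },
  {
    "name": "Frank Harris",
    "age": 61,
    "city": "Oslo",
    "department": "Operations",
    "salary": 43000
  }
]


Data: 8 records
Condition: city = 'Berlin'

Checking each record:
  Eve Brown: Tokyo
  Sam Jackson: Seoul
  Heidi Brown: New York
  Eve Taylor: Oslo
  Alice Wilson: Mumbai
  Alice Harris: Dublin
  Sam Harris: Berlin MATCH
  Frank Harris: Oslo

Count: 1

1


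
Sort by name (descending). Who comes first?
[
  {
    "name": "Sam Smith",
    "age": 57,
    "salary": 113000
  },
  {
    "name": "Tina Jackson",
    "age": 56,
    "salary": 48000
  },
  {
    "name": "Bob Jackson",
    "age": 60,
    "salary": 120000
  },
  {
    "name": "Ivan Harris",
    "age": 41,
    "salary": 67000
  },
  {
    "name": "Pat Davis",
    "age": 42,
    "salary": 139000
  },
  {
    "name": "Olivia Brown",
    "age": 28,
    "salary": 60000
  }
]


Sort by: name (descending)

Sorted order:
  1. Tina Jackson (name = Tina Jackson)
  2. Sam Smith (name = Sam Smith)
  3. Pat Davis (name = Pat Davis)
  4. Olivia Brown (name = Olivia Brown)
  5. Ivan Harris (name = Ivan Harris)
  6. Bob Jackson (name = Bob Jackson)

First: Tina Jackson

Tina Jackson
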